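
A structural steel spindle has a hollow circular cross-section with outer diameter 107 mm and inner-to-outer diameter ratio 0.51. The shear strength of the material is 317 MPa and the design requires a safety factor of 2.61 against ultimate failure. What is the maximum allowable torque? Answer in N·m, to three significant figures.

τ_allow = 317/2.61 = 121.5 MPa.
For a hollow shaft T_allow = τ_allow·πd_o³(1−k⁴)/16 with 1−k⁴ = 0.9323, so πd_o³(1−k⁴)/16 = 224300 mm³.
T_allow = 121.5×224300 = 2.724×10^7 N·mm = 27240 N·m.

T_allow = 27200 N·m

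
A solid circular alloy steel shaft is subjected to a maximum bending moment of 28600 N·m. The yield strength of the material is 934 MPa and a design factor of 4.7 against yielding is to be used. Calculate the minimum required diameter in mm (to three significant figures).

d = 114 mm

σ_allow = 934/4.7 = 198.7 MPa.
For a solid circular section σ = 32M/(πd³), so d³ = 32M/(π σ_allow) = 32×2.8600×10^7/(π×198.7) = 1.466×10^6 mm³.
d = 113.6 mm.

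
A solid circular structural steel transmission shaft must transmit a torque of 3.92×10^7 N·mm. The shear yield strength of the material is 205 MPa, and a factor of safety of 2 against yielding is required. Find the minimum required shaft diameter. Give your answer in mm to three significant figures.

d = 125 mm

Allowable shear stress τ_allow = 205/2 = 102.5 MPa.
For a solid shaft τ = 16T/(πd³), so d³ = 16T/(π τ_allow) = 16×3.9200×10^7/(π×102.5) = 1.948×10^6 mm³.
d = (1.948×10^6)^(1/3) = 124.9 mm.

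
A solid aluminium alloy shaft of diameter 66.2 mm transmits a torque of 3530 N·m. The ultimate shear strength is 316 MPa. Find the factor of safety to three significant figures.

τ = 16T/(πd³) = 16×3530000/(π×66.2³) = 61.97 MPa.
n = τ_limit/τ = 316/61.97 = 5.099.

n = 5.10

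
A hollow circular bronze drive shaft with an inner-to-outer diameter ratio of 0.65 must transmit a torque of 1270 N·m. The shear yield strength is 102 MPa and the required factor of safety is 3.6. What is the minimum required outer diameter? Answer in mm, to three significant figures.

d_o = 65.3 mm

τ_allow = 102/3.6 = 28.33 MPa.
For a hollow shaft τ = 16T/[πd_o³(1−k⁴)] with k = 0.65, so 1−k⁴ = 0.8215.
d_o³ = 16T/[π τ_allow (1−k⁴)] = 16×1270000/(π×28.33×0.8215) = 277900 mm³.
d_o = 65.26 mm.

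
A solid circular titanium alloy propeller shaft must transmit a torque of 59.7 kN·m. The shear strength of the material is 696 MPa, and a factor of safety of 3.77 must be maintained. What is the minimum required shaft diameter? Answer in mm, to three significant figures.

d = 118 mm

Allowable shear stress τ_allow = 696/3.77 = 184.6 MPa.
For a solid shaft τ = 16T/(πd³), so d³ = 16T/(π τ_allow) = 16×5.9700×10^7/(π×184.6) = 1.647×10^6 mm³.
d = (1.647×10^6)^(1/3) = 118.1 mm.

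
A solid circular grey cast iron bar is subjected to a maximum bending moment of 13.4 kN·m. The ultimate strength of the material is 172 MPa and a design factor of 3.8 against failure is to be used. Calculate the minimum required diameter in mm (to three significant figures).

d = 144 mm

σ_allow = 172/3.8 = 45.26 MPa.
For a solid circular section σ = 32M/(πd³), so d³ = 32M/(π σ_allow) = 32×1.3400×10^7/(π×45.26) = 3.016×10^6 mm³.
d = 144.5 mm.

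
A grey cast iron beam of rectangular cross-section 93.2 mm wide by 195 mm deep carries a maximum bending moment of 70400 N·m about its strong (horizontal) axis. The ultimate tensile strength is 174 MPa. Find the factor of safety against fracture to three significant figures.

n = 1.46

Section modulus S = bh²/6 = 93.2×195²/6 = 590700 mm³.
σ = M/S = 7.0400×10^7/590700 = 119.2 MPa.
n = 174/119.2 = 1.460.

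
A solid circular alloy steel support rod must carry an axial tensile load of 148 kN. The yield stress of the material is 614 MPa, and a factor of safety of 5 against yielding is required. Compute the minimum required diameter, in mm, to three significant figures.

d = 39.2 mm

Allowable stress σ_allow = 614/5 = 122.8 MPa.
Required area A = F/σ_allow = 148000/122.8 = 1205 mm².
A = πd²/4 → d = √(4A/π) = 39.17 mm.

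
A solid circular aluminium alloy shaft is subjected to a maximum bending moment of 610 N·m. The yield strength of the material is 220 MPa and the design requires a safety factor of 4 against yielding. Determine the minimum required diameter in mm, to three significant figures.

σ_allow = 220/4 = 55.00 MPa.
For a solid circular section σ = 32M/(πd³), so d³ = 32M/(π σ_allow) = 32×610000/(π×55.00) = 113000 mm³.
d = 48.34 mm.

d = 48.3 mm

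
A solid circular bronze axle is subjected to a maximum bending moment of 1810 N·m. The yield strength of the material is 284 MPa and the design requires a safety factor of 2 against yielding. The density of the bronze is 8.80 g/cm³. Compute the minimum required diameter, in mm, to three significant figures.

d = 50.6 mm

σ_allow = 284/2 = 142.0 MPa.
For a solid circular section σ = 32M/(πd³), so d³ = 32M/(π σ_allow) = 32×1810000/(π×142.0) = 129800 mm³.
d = 50.64 mm.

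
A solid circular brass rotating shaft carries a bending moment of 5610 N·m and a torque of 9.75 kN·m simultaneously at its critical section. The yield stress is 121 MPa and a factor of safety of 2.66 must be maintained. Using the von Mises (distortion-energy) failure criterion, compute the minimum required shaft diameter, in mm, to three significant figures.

σ_allow = σ_y/n = 121/2.66 = 45.49 MPa.
For a solid shaft σ_b = 32M/(πd³) and τ = 16T/(πd³), so the von Mises stress is σ' = (16/πd³)·√(4M²+3T²).
√(4M²+3T²) = √(4×(5.610×10^6)² + 3×(9.750×10^6)²) = 2.028×10^7 N·mm.
d³ = 16×2.028×10^7/(π×45.49) = 2.270×10^6 mm³.
d = 131.4 mm.

d = 131 mm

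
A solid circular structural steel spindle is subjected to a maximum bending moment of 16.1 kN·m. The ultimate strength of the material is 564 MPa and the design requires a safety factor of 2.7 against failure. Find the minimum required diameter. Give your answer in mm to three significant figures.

d = 92.3 mm

σ_allow = 564/2.7 = 208.9 MPa.
For a solid circular section σ = 32M/(πd³), so d³ = 32M/(π σ_allow) = 32×1.6100×10^7/(π×208.9) = 785100 mm³.
d = 92.25 mm.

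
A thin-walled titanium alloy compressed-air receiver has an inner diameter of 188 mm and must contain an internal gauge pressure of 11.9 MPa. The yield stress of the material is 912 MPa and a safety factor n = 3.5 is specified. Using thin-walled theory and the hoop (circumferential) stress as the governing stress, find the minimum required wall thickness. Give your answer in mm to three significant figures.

σ_allow = 912/3.5 = 260.6 MPa.
Hoop stress σ_h = pD/(2t), so t = pD/(2σ_allow) = 11.9×188/(2×260.6) = 4.293 mm.

t = 4.29 mm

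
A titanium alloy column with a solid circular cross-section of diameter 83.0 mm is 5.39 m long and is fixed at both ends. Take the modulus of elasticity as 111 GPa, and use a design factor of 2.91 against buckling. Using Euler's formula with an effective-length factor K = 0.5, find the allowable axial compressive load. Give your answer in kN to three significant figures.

I = πd⁴/64 = π×83.0⁴/64 = 2.330×10^6 mm⁴.
Effective length L_e = KL = 0.5×5.39 m = 2695 mm.
Euler critical load P_cr = π²EI/L_e² = π²×111000×2.330×10^6/2695² = 351400 N.
P_allow = P_cr/n = 351400/2.91 = 120800 N.

P_allow = 121 kN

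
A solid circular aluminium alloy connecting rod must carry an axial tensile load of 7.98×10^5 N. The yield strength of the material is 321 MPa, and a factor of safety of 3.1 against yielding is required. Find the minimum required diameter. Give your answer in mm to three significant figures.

Allowable stress σ_allow = 321/3.1 = 103.5 MPa.
Required area A = F/σ_allow = 798000/103.5 = 7707 mm².
A = πd²/4 → d = √(4A/π) = 99.06 mm.

d = 99.1 mm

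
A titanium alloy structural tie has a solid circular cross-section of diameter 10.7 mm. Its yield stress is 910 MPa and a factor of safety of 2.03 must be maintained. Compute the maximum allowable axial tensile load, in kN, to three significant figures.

σ_allow = 910/2.03 = 448.3 MPa.
A = πd²/4 = π×10.7²/4 = 89.92 mm².
F_allow = σ_allow × A = 448.3×89.92 = 40310 N.

F_allow = 40.3 kN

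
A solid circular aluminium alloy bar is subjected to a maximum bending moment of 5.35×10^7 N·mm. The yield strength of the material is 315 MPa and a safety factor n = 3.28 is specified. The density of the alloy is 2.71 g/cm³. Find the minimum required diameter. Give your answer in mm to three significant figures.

σ_allow = 315/3.28 = 96.04 MPa.
For a solid circular section σ = 32M/(πd³), so d³ = 32M/(π σ_allow) = 32×5.3500×10^7/(π×96.04) = 5.674×10^6 mm³.
d = 178.4 mm.

d = 178 mm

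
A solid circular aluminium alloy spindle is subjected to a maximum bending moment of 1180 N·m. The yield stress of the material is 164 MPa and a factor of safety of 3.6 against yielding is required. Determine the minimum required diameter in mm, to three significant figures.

σ_allow = 164/3.6 = 45.56 MPa.
For a solid circular section σ = 32M/(πd³), so d³ = 32M/(π σ_allow) = 32×1180000/(π×45.56) = 263800 mm³.
d = 64.14 mm.

d = 64.1 mm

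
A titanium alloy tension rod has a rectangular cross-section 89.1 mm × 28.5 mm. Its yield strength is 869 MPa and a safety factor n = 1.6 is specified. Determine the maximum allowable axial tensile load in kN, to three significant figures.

F_allow = 1380 kN

σ_allow = 869/1.6 = 543.1 MPa.
A = 89.1×28.5 = 2539 mm².
F_allow = σ_allow × A = 543.1×2539 = 1.379×10^6 N.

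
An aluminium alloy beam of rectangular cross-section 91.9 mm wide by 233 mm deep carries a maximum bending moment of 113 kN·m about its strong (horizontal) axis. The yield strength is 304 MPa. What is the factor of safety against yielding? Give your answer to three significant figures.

Section modulus S = bh²/6 = 91.9×233²/6 = 831500 mm³.
σ = M/S = 1.1300×10^8/831500 = 135.9 MPa.
n = 304/135.9 = 2.237.

n = 2.24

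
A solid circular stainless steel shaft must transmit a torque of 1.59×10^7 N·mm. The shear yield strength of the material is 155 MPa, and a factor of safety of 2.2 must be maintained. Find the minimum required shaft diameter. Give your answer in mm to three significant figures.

d = 105 mm

Allowable shear stress τ_allow = 155/2.2 = 70.45 MPa.
For a solid shaft τ = 16T/(πd³), so d³ = 16T/(π τ_allow) = 16×1.5900×10^7/(π×70.45) = 1.149×10^6 mm³.
d = (1.149×10^6)^(1/3) = 104.7 mm.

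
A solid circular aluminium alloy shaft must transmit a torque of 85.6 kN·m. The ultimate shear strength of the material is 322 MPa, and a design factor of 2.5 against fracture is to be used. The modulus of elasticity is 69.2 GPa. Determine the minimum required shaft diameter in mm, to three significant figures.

d = 150 mm

Allowable shear stress τ_allow = 322/2.5 = 128.8 MPa.
For a solid shaft τ = 16T/(πd³), so d³ = 16T/(π τ_allow) = 16×8.5600×10^7/(π×128.8) = 3.385×10^6 mm³.
d = (3.385×10^6)^(1/3) = 150.1 mm.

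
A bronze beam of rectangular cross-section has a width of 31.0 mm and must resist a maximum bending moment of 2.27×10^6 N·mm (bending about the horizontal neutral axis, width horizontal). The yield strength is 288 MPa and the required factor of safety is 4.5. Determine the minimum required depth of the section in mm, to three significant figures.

σ_allow = 288/4.5 = 64.00 MPa.
For a rectangular section σ = 6M/(bh²), so h² = 6M/(b σ_allow) = 6×2270000/(31.0×64.00) = 6865 mm².
h = 82.85 mm.

h = 82.9 mm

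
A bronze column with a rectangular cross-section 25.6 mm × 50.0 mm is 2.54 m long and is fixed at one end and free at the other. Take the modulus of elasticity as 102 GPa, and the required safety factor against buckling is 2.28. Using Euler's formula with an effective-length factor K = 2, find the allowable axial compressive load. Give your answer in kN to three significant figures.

P_allow = 1.20 kN

Buckling occurs about the weak axis: I_min = h·b³/12 = 50.0×25.6³/12 = 69910 mm⁴ (b = 25.6 mm is the smaller dimension).
Effective length L_e = KL = 2×2.54 m = 5080 mm.
Euler critical load P_cr = π²EI/L_e² = π²×102000×69910/5080² = 2727 N.
P_allow = P_cr/n = 2727/2.28 = 1196 N.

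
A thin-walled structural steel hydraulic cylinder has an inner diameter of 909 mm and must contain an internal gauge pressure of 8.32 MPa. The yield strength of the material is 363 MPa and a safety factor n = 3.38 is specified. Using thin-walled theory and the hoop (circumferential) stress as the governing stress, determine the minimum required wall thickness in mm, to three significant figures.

σ_allow = 363/3.38 = 107.4 MPa.
Hoop stress σ_h = pD/(2t), so t = pD/(2σ_allow) = 8.32×909/(2×107.4) = 35.21 mm.

t = 35.2 mm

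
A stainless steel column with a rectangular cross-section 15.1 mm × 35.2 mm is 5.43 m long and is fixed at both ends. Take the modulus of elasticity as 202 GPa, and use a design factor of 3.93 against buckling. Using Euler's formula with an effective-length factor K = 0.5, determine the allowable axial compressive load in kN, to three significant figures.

Buckling occurs about the weak axis: I_min = h·b³/12 = 35.2×15.1³/12 = 10100 mm⁴ (b = 15.1 mm is the smaller dimension).
Effective length L_e = KL = 0.5×5.43 m = 2715 mm.
Euler critical load P_cr = π²EI/L_e² = π²×202000×10100/2715² = 2732 N.
P_allow = P_cr/n = 2732/3.93 = 695.0 N.

P_allow = 0.695 kN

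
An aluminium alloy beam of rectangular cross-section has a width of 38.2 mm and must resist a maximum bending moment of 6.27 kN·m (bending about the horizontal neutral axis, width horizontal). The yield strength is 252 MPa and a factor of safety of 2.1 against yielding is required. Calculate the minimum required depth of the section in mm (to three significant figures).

σ_allow = 252/2.1 = 120.0 MPa.
For a rectangular section σ = 6M/(bh²), so h² = 6M/(b σ_allow) = 6×6270000/(38.2×120.0) = 8207 mm².
h = 90.59 mm.

h = 90.6 mm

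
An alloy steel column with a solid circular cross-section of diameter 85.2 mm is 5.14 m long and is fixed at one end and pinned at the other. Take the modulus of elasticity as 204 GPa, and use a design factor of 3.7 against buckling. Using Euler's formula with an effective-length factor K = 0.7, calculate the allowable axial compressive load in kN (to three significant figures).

P_allow = 109 kN

I = πd⁴/64 = π×85.2⁴/64 = 2.587×10^6 mm⁴.
Effective length L_e = KL = 0.7×5.14 m = 3598 mm.
Euler critical load P_cr = π²EI/L_e² = π²×204000×2.587×10^6/3598² = 402300 N.
P_allow = P_cr/n = 402300/3.7 = 108700 N.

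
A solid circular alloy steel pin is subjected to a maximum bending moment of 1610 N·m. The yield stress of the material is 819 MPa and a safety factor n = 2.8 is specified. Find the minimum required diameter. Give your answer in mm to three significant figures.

σ_allow = 819/2.8 = 292.5 MPa.
For a solid circular section σ = 32M/(πd³), so d³ = 32M/(π σ_allow) = 32×1610000/(π×292.5) = 56070 mm³.
d = 38.27 mm.

d = 38.3 mm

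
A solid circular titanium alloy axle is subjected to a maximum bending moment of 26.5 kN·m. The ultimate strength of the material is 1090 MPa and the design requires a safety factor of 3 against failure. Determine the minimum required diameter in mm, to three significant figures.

d = 90.6 mm

σ_allow = 1090/3 = 363.3 MPa.
For a solid circular section σ = 32M/(πd³), so d³ = 32M/(π σ_allow) = 32×2.6500×10^7/(π×363.3) = 742900 mm³.
d = 90.57 mm.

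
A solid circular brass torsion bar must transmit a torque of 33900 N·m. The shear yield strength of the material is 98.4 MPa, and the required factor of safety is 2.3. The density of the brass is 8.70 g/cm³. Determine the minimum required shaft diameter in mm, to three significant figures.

Allowable shear stress τ_allow = 98.4/2.3 = 42.78 MPa.
For a solid shaft τ = 16T/(πd³), so d³ = 16T/(π τ_allow) = 16×3.3900×10^7/(π×42.78) = 4.036×10^6 mm³.
d = (4.036×10^6)^(1/3) = 159.2 mm.

d = 159 mm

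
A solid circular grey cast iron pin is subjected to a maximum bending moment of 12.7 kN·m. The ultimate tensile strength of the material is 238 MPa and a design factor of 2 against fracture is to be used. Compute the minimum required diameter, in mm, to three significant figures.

σ_allow = 238/2 = 119.0 MPa.
For a solid circular section σ = 32M/(πd³), so d³ = 32M/(π σ_allow) = 32×1.2700×10^7/(π×119.0) = 1.087×10^6 mm³.
d = 102.8 mm.

d = 103 mm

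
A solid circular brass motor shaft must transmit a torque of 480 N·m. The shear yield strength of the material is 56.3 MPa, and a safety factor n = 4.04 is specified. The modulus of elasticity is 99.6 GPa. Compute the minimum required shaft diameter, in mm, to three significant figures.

Allowable shear stress τ_allow = 56.3/4.04 = 13.94 MPa.
For a solid shaft τ = 16T/(πd³), so d³ = 16T/(π τ_allow) = 16×480000/(π×13.94) = 175400 mm³.
d = (175400)^(1/3) = 55.98 mm.

d = 56.0 mm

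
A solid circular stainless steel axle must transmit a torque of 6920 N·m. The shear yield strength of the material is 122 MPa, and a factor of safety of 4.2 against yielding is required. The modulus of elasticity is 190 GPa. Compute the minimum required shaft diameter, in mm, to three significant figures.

Allowable shear stress τ_allow = 122/4.2 = 29.05 MPa.
For a solid shaft τ = 16T/(πd³), so d³ = 16T/(π τ_allow) = 16×6920000/(π×29.05) = 1.213×10^6 mm³.
d = (1.213×10^6)^(1/3) = 106.7 mm.

d = 107 mm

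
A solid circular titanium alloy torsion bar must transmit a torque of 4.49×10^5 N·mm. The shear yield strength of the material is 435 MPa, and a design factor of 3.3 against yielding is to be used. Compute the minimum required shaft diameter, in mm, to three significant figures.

Allowable shear stress τ_allow = 435/3.3 = 131.8 MPa.
For a solid shaft τ = 16T/(πd³), so d³ = 16T/(π τ_allow) = 16×449000/(π×131.8) = 17350 mm³.
d = (17350)^(1/3) = 25.89 mm.

d = 25.9 mm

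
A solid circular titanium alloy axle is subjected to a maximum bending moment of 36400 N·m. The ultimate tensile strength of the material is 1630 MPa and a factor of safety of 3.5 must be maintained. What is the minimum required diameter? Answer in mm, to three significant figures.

d = 92.7 mm

σ_allow = 1630/3.5 = 465.7 MPa.
For a solid circular section σ = 32M/(πd³), so d³ = 32M/(π σ_allow) = 32×3.6400×10^7/(π×465.7) = 796100 mm³.
d = 92.68 mm.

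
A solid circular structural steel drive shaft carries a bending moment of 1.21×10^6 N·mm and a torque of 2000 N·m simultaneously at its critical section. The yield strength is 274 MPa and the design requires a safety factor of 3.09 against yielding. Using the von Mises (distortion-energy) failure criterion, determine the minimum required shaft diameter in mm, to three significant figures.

σ_allow = σ_y/n = 274/3.09 = 88.67 MPa.
For a solid shaft σ_b = 32M/(πd³) and τ = 16T/(πd³), so the von Mises stress is σ' = (16/πd³)·√(4M²+3T²).
√(4M²+3T²) = √(4×(1.210×10^6)² + 3×(2.000×10^6)²) = 4.226×10^6 N·mm.
d³ = 16×4.226×10^6/(π×88.67) = 242700 mm³.
d = 62.38 mm.

d = 62.4 mm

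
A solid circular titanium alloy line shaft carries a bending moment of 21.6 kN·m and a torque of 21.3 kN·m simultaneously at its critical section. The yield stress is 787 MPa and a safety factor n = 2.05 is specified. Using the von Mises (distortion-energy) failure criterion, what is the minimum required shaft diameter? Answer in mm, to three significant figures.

d = 91.0 mm

σ_allow = σ_y/n = 787/2.05 = 383.9 MPa.
For a solid shaft σ_b = 32M/(πd³) and τ = 16T/(πd³), so the von Mises stress is σ' = (16/πd³)·√(4M²+3T²).
√(4M²+3T²) = √(4×(2.160×10^7)² + 3×(2.130×10^7)²) = 5.681×10^7 N·mm.
d³ = 16×5.681×10^7/(π×383.9) = 753600 mm³.
d = 91.00 mm.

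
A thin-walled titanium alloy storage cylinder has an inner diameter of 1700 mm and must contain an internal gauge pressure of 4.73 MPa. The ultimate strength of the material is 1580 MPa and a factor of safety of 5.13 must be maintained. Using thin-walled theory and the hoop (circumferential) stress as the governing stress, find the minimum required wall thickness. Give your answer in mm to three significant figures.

σ_allow = 1580/5.13 = 308.0 MPa.
Hoop stress σ_h = pD/(2t), so t = pD/(2σ_allow) = 4.73×1700/(2×308.0) = 13.05 mm.

t = 13.1 mm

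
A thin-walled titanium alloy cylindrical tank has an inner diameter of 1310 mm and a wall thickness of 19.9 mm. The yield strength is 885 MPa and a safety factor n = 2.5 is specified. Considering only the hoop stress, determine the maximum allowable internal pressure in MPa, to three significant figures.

p_allow = 10.8 MPa

σ_allow = 885/2.5 = 354.0 MPa.
σ_h = pD/(2t) → p_allow = 2σ_allow t/D = 2×354.0×19.9/1310 = 10.76 MPa.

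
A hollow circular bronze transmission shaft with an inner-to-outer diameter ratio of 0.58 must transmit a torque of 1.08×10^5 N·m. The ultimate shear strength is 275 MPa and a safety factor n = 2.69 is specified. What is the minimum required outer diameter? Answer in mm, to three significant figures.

d_o = 182 mm

τ_allow = 275/2.69 = 102.2 MPa.
For a hollow shaft τ = 16T/[πd_o³(1−k⁴)] with k = 0.58, so 1−k⁴ = 0.8868.
d_o³ = 16T/[π τ_allow (1−k⁴)] = 16×1.0800×10^8/(π×102.2×0.8868) = 6.067×10^6 mm³.
d_o = 182.4 mm.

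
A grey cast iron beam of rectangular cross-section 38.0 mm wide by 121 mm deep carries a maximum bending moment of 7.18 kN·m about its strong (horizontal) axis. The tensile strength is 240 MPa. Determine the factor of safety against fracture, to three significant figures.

n = 3.10

Section modulus S = bh²/6 = 38.0×121²/6 = 92730 mm³.
σ = M/S = 7180000/92730 = 77.43 MPa.
n = 240/77.43 = 3.099.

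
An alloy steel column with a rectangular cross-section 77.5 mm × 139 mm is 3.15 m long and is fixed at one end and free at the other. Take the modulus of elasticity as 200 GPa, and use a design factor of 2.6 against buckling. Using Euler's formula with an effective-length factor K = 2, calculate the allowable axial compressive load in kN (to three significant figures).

P_allow = 103 kN

Buckling occurs about the weak axis: I_min = h·b³/12 = 139×77.5³/12 = 5.392×10^6 mm⁴ (b = 77.5 mm is the smaller dimension).
Effective length L_e = KL = 2×3.15 m = 6300 mm.
Euler critical load P_cr = π²EI/L_e² = π²×200000×5.392×10^6/6300² = 268200 N.
P_allow = P_cr/n = 268200/2.6 = 103100 N.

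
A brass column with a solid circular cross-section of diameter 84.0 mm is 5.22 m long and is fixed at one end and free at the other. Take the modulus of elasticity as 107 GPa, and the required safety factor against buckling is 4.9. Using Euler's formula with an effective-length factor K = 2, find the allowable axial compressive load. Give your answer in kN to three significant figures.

I = πd⁴/64 = π×84.0⁴/64 = 2.444×10^6 mm⁴.
Effective length L_e = KL = 2×5.22 m = 10440 mm.
Euler critical load P_cr = π²EI/L_e² = π²×107000×2.444×10^6/10440² = 23680 N.
P_allow = P_cr/n = 23680/4.9 = 4833 N.

P_allow = 4.83 kN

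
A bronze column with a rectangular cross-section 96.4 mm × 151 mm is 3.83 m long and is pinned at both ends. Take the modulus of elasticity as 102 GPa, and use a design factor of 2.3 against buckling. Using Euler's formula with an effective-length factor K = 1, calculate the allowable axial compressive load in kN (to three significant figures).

Buckling occurs about the weak axis: I_min = h·b³/12 = 151×96.4³/12 = 1.127×10^7 mm⁴ (b = 96.4 mm is the smaller dimension).
Effective length L_e = KL = 1×3.83 m = 3830 mm.
Euler critical load P_cr = π²EI/L_e² = π²×102000×1.127×10^7/3830² = 773600 N.
P_allow = P_cr/n = 773600/2.3 = 336400 N.

P_allow = 336 kN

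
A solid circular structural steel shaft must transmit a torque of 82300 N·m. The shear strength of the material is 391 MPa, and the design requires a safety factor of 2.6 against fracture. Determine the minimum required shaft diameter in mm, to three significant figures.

Allowable shear stress τ_allow = 391/2.6 = 150.4 MPa.
For a solid shaft τ = 16T/(πd³), so d³ = 16T/(π τ_allow) = 16×8.2300×10^7/(π×150.4) = 2.787×10^6 mm³.
d = (2.787×10^6)^(1/3) = 140.7 mm.

d = 141 mm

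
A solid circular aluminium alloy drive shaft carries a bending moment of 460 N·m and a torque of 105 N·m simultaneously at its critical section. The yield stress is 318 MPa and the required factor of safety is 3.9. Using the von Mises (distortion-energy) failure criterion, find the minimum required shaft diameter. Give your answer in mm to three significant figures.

σ_allow = σ_y/n = 318/3.9 = 81.54 MPa.
For a solid shaft σ_b = 32M/(πd³) and τ = 16T/(πd³), so the von Mises stress is σ' = (16/πd³)·√(4M²+3T²).
√(4M²+3T²) = √(4×(460000)² + 3×(105000)²) = 937800 N·mm.
d³ = 16×937800/(π×81.54) = 58580 mm³.
d = 38.84 mm.

d = 38.8 mm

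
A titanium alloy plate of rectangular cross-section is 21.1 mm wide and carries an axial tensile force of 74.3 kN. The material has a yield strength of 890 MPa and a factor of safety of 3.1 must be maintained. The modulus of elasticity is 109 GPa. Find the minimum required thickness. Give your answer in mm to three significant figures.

t = 12.3 mm

σ_allow = 890/3.1 = 287.1 MPa.
Required area A = F/σ_allow = 74300/287.1 = 258.8 mm².
t = A/w = 258.8/21.1 = 12.27 mm.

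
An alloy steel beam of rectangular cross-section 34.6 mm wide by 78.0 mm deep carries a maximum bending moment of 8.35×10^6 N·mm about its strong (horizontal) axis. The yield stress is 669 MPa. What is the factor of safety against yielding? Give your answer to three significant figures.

n = 2.81

Section modulus S = bh²/6 = 34.6×78.0²/6 = 35080 mm³.
σ = M/S = 8350000/35080 = 238.0 MPa.
n = 669/238.0 = 2.811.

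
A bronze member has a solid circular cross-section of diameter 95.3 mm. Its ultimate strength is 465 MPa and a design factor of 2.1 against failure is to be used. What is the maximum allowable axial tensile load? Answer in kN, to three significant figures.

F_allow = 1580 kN

σ_allow = 465/2.1 = 221.4 MPa.
A = πd²/4 = π×95.3²/4 = 7133 mm².
F_allow = σ_allow × A = 221.4×7133 = 1.579×10^6 N.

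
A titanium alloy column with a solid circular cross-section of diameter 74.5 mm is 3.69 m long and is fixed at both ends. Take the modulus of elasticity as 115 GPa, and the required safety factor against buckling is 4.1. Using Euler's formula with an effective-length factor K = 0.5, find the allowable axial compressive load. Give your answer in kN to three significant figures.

I = πd⁴/64 = π×74.5⁴/64 = 1.512×10^6 mm⁴.
Effective length L_e = KL = 0.5×3.69 m = 1845 mm.
Euler critical load P_cr = π²EI/L_e² = π²×115000×1.512×10^6/1845² = 504200 N.
P_allow = P_cr/n = 504200/4.1 = 123000 N.

P_allow = 123 kN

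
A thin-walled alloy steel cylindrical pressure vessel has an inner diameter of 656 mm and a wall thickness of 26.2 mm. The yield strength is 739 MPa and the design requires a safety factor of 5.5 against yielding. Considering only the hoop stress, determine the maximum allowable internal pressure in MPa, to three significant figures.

σ_allow = 739/5.5 = 134.4 MPa.
σ_h = pD/(2t) → p_allow = 2σ_allow t/D = 2×134.4×26.2/656 = 10.73 MPa.

p_allow = 10.7 MPa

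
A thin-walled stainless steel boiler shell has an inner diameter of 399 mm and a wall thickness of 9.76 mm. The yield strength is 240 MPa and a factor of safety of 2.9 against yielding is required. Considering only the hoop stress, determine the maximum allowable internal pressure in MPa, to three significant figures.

p_allow = 4.05 MPa

σ_allow = 240/2.9 = 82.76 MPa.
σ_h = pD/(2t) → p_allow = 2σ_allow t/D = 2×82.76×9.76/399 = 4.049 MPa.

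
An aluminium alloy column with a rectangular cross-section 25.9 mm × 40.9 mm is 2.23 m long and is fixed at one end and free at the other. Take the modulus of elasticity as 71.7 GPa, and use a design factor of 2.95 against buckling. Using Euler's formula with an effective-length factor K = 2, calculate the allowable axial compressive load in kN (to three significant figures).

Buckling occurs about the weak axis: I_min = h·b³/12 = 40.9×25.9³/12 = 59220 mm⁴ (b = 25.9 mm is the smaller dimension).
Effective length L_e = KL = 2×2.23 m = 4460 mm.
Euler critical load P_cr = π²EI/L_e² = π²×71700×59220/4460² = 2107 N.
P_allow = P_cr/n = 2107/2.95 = 714.1 N.

P_allow = 0.714 kN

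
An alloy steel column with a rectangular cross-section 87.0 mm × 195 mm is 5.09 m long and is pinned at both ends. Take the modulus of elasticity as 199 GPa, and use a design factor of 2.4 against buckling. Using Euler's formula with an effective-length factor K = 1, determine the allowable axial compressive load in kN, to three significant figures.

P_allow = 338 kN

Buckling occurs about the weak axis: I_min = h·b³/12 = 195×87.0³/12 = 1.070×10^7 mm⁴ (b = 87.0 mm is the smaller dimension).
Effective length L_e = KL = 1×5.09 m = 5090 mm.
Euler critical load P_cr = π²EI/L_e² = π²×199000×1.070×10^7/5090² = 811200 N.
P_allow = P_cr/n = 811200/2.4 = 338000 N.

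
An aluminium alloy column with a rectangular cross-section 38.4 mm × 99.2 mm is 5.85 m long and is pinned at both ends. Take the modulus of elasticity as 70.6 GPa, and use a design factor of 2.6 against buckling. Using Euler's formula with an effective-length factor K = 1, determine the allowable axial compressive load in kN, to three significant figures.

P_allow = 3.67 kN

Buckling occurs about the weak axis: I_min = h·b³/12 = 99.2×38.4³/12 = 468100 mm⁴ (b = 38.4 mm is the smaller dimension).
Effective length L_e = KL = 1×5.85 m = 5850 mm.
Euler critical load P_cr = π²EI/L_e² = π²×70600×468100/5850² = 9531 N.
P_allow = P_cr/n = 9531/2.6 = 3666 N.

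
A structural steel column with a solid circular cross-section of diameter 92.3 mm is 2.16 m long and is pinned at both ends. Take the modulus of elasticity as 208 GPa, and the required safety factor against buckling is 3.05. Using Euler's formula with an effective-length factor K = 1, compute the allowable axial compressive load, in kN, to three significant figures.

I = πd⁴/64 = π×92.3⁴/64 = 3.563×10^6 mm⁴.
Effective length L_e = KL = 1×2.16 m = 2160 mm.
Euler critical load P_cr = π²EI/L_e² = π²×208000×3.563×10^6/2160² = 1.568×10^6 N.
P_allow = P_cr/n = 1.568×10^6/3.05 = 514000 N.

P_allow = 514 kN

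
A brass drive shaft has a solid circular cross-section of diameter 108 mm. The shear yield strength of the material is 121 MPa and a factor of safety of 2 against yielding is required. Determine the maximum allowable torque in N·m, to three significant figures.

T_allow = 15000 N·m

τ_allow = 121/2 = 60.50 MPa.
For a solid shaft T_allow = τ_allow·πd³/16; πd³/16 = π×108³/16 = 247300 mm³.
T_allow = 60.50×247300 = 1.496×10^7 N·mm = 14960 N·m.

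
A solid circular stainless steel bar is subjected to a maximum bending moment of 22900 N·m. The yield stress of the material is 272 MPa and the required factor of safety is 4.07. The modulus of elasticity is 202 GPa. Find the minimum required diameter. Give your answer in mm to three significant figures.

d = 152 mm

σ_allow = 272/4.07 = 66.83 MPa.
For a solid circular section σ = 32M/(πd³), so d³ = 32M/(π σ_allow) = 32×2.2900×10^7/(π×66.83) = 3.490×10^6 mm³.
d = 151.7 mm.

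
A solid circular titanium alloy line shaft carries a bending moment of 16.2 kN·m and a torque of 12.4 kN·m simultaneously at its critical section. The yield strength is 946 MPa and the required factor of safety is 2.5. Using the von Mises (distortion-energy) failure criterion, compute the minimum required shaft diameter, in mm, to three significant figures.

σ_allow = σ_y/n = 946/2.5 = 378.4 MPa.
For a solid shaft σ_b = 32M/(πd³) and τ = 16T/(πd³), so the von Mises stress is σ' = (16/πd³)·√(4M²+3T²).
√(4M²+3T²) = √(4×(1.620×10^7)² + 3×(1.240×10^7)²) = 3.887×10^7 N·mm.
d³ = 16×3.887×10^7/(π×378.4) = 523200 mm³.
d = 80.58 mm.

d = 80.6 mm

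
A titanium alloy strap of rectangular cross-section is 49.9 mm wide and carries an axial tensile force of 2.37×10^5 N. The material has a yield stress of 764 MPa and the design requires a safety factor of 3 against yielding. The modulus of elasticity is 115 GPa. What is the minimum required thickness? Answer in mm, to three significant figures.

σ_allow = 764/3 = 254.7 MPa.
Required area A = F/σ_allow = 237000/254.7 = 930.6 mm².
t = A/w = 930.6/49.9 = 18.65 mm.

t = 18.6 mm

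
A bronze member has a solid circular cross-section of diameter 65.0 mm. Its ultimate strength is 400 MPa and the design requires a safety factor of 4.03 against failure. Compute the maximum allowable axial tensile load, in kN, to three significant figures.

F_allow = 329 kN

σ_allow = 400/4.03 = 99.26 MPa.
A = πd²/4 = π×65.0²/4 = 3318 mm².
F_allow = σ_allow × A = 99.26×3318 = 329400 N.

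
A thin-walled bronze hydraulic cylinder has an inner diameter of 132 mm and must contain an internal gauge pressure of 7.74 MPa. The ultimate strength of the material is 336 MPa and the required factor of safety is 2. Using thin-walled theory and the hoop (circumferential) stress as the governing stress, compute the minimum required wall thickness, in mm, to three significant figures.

σ_allow = 336/2 = 168.0 MPa.
Hoop stress σ_h = pD/(2t), so t = pD/(2σ_allow) = 7.74×132/(2×168.0) = 3.041 mm.

t = 3.04 mm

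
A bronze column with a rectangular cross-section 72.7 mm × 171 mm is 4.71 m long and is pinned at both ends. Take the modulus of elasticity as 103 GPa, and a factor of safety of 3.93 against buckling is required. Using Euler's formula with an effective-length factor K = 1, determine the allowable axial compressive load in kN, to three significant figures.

Buckling occurs about the weak axis: I_min = h·b³/12 = 171×72.7³/12 = 5.475×10^6 mm⁴ (b = 72.7 mm is the smaller dimension).
Effective length L_e = KL = 1×4.71 m = 4710 mm.
Euler critical load P_cr = π²EI/L_e² = π²×103000×5.475×10^6/4710² = 250900 N.
P_allow = P_cr/n = 250900/3.93 = 63840 N.

P_allow = 63.8 kN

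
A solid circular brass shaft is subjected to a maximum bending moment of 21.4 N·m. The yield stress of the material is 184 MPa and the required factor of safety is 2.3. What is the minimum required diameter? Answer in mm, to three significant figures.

σ_allow = 184/2.3 = 80.00 MPa.
For a solid circular section σ = 32M/(πd³), so d³ = 32M/(π σ_allow) = 32×21400/(π×80.00) = 2725 mm³.
d = 13.97 mm.

d = 14.0 mm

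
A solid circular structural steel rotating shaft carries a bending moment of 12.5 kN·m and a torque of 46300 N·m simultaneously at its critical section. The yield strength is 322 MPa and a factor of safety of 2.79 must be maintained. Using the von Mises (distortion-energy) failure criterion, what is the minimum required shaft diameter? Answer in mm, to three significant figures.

d = 155 mm

σ_allow = σ_y/n = 322/2.79 = 115.4 MPa.
For a solid shaft σ_b = 32M/(πd³) and τ = 16T/(πd³), so the von Mises stress is σ' = (16/πd³)·√(4M²+3T²).
√(4M²+3T²) = √(4×(1.250×10^7)² + 3×(4.630×10^7)²) = 8.400×10^7 N·mm.
d³ = 16×8.400×10^7/(π×115.4) = 3.707×10^6 mm³.
d = 154.8 mm.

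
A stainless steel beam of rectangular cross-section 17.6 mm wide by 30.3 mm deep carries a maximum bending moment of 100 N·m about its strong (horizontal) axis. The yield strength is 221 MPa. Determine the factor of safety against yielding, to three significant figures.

Section modulus S = bh²/6 = 17.6×30.3²/6 = 2693 mm³.
σ = M/S = 100000/2693 = 37.13 MPa.
n = 221/37.13 = 5.952.

n = 5.95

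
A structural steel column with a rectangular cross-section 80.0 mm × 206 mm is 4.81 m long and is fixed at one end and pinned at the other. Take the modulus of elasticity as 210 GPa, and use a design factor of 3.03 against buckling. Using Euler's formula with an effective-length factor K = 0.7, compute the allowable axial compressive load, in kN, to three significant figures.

Buckling occurs about the weak axis: I_min = h·b³/12 = 206×80.0³/12 = 8.789×10^6 mm⁴ (b = 80.0 mm is the smaller dimension).
Effective length L_e = KL = 0.7×4.81 m = 3367 mm.
Euler critical load P_cr = π²EI/L_e² = π²×210000×8.789×10^6/3367² = 1.607×10^6 N.
P_allow = P_cr/n = 1.607×10^6/3.03 = 530300 N.

P_allow = 530 kN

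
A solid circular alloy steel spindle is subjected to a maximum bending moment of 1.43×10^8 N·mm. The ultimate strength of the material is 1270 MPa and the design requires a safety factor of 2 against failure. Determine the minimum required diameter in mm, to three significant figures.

σ_allow = 1270/2 = 635.0 MPa.
For a solid circular section σ = 32M/(πd³), so d³ = 32M/(π σ_allow) = 32×1.4300×10^8/(π×635.0) = 2.294×10^6 mm³.
d = 131.9 mm.

d = 132 mm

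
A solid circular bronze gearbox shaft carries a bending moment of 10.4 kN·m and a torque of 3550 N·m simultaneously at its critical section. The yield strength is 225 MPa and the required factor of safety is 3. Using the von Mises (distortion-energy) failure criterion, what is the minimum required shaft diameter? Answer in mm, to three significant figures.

d = 114 mm

σ_allow = σ_y/n = 225/3 = 75.00 MPa.
For a solid shaft σ_b = 32M/(πd³) and τ = 16T/(πd³), so the von Mises stress is σ' = (16/πd³)·√(4M²+3T²).
√(4M²+3T²) = √(4×(1.040×10^7)² + 3×(3.550×10^6)²) = 2.169×10^7 N·mm.
d³ = 16×2.169×10^7/(π×75.00) = 1.473×10^6 mm³.
d = 113.8 mm.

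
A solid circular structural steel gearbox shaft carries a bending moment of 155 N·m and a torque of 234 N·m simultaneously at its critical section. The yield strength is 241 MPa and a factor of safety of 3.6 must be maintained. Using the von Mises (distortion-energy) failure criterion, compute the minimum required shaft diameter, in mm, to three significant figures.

σ_allow = σ_y/n = 241/3.6 = 66.94 MPa.
For a solid shaft σ_b = 32M/(πd³) and τ = 16T/(πd³), so the von Mises stress is σ' = (16/πd³)·√(4M²+3T²).
√(4M²+3T²) = √(4×(155000)² + 3×(234000)²) = 510300 N·mm.
d³ = 16×510300/(π×66.94) = 38820 mm³.
d = 33.86 mm.

d = 33.9 mm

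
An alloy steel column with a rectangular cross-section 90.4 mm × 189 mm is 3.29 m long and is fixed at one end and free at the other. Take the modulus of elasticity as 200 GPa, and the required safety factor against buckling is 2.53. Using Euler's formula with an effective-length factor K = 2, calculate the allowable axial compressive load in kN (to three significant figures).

Buckling occurs about the weak axis: I_min = h·b³/12 = 189×90.4³/12 = 1.164×10^7 mm⁴ (b = 90.4 mm is the smaller dimension).
Effective length L_e = KL = 2×3.29 m = 6580 mm.
Euler critical load P_cr = π²EI/L_e² = π²×200000×1.164×10^7/6580² = 530500 N.
P_allow = P_cr/n = 530500/2.53 = 209700 N.

P_allow = 210 kN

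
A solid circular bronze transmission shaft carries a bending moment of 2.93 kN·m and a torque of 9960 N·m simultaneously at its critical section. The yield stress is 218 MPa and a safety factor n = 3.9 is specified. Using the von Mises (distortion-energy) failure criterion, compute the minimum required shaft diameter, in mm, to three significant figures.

d = 118 mm

σ_allow = σ_y/n = 218/3.9 = 55.90 MPa.
For a solid shaft σ_b = 32M/(πd³) and τ = 16T/(πd³), so the von Mises stress is σ' = (16/πd³)·√(4M²+3T²).
√(4M²+3T²) = √(4×(2.930×10^6)² + 3×(9.960×10^6)²) = 1.822×10^7 N·mm.
d³ = 16×1.822×10^7/(π×55.90) = 1.660×10^6 mm³.
d = 118.4 mm.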